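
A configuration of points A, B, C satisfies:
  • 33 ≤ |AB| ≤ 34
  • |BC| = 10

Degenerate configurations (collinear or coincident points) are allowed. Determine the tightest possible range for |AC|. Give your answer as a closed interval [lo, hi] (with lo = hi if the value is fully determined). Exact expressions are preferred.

|AB| ∈ [33, 34]
|BC| ∈ {10}
|AC| ∈ [23, 44]

|AC| ∈ [23, 44]  (≈ [23.0000, 44.0000])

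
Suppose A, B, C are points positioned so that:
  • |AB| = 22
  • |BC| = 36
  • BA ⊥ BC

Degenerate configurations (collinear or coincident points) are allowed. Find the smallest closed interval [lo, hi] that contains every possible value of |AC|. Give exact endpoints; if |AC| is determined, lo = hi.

|AC| = 2·√(445)  (≈ 42.1900)

|AB| ∈ {22}
|BC| ∈ {36}
|AC| ∈ {2·√(445)}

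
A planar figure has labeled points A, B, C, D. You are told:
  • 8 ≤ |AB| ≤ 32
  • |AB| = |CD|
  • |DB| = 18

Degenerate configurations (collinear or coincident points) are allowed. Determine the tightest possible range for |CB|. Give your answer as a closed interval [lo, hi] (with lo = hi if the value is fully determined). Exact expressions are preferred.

|AB| ∈ [8, 32]
|BD| ∈ {18}
|CD| ∈ [8, 32]
|AD| ∈ [0, 50]
|BC| ∈ [0, 50]
|AC| ∈ [0, 82]

|CB| ∈ [0, 50]  (≈ [0.0000, 50.0000])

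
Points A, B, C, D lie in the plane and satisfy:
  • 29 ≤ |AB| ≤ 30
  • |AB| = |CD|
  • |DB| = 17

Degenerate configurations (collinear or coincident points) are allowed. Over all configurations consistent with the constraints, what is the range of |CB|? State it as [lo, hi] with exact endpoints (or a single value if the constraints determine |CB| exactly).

|AB| ∈ [29, 30]
|BD| ∈ {17}
|CD| ∈ [29, 30]
|AD| ∈ [12, 47]
|BC| ∈ [12, 47]
|AC| ∈ [0, 77]

|CB| ∈ [12, 47]  (≈ [12.0000, 47.0000])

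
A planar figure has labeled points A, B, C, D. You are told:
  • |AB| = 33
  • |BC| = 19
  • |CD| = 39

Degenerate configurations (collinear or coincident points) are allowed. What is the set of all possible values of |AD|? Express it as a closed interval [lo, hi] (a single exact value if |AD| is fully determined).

|AD| ∈ [0, 91]  (≈ [0.0000, 91.0000])

|AB| ∈ {33}
|BC| ∈ {19}
|CD| ∈ {39}
|AC| ∈ [14, 52]
|BD| ∈ [20, 58]
|AD| ∈ [0, 91]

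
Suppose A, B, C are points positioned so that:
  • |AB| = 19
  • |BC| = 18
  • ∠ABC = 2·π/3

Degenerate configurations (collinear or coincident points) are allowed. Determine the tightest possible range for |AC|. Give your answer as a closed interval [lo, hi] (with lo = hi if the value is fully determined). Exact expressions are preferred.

|AC| = √(1027)  (≈ 32.0468)

|AB| ∈ {19}
|BC| ∈ {18}
|AC| ∈ {√(1027)}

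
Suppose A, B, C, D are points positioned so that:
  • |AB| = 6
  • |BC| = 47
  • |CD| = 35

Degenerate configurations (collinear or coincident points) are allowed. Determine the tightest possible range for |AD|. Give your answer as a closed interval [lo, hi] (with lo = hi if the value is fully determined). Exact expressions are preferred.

|AB| ∈ {6}
|BC| ∈ {47}
|CD| ∈ {35}
|AC| ∈ [41, 53]
|BD| ∈ [12, 82]
|AD| ∈ [6, 88]

|AD| ∈ [6, 88]  (≈ [6.0000, 88.0000])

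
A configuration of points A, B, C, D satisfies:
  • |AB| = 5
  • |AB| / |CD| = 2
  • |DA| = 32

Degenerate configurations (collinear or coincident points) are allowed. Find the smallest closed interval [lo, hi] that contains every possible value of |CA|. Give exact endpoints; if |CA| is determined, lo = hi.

|CA| ∈ [59/2, 69/2]  (≈ [29.5000, 34.5000])

|AB| ∈ {5}
|AD| ∈ {32}
|CD| ∈ {5/2}
|BD| ∈ [27, 37]
|AC| ∈ [59/2, 69/2]
|BC| ∈ [49/2, 79/2]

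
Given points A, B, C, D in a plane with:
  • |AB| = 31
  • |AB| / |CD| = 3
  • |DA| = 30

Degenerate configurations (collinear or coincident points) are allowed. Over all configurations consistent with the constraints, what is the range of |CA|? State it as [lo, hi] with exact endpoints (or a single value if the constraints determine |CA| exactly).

|CA| ∈ [59/3, 121/3]  (≈ [19.6667, 40.3333])

|AB| ∈ {31}
|AD| ∈ {30}
|CD| ∈ {31/3}
|BD| ∈ [1, 61]
|AC| ∈ [59/3, 121/3]
|BC| ∈ [0, 214/3]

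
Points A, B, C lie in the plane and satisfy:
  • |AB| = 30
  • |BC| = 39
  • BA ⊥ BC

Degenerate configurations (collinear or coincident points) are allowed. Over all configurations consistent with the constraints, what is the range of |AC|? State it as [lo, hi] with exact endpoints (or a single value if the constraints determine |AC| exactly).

|AC| = 3·√(269)  (≈ 49.2037)

|AB| ∈ {30}
|BC| ∈ {39}
|AC| ∈ {3·√(269)}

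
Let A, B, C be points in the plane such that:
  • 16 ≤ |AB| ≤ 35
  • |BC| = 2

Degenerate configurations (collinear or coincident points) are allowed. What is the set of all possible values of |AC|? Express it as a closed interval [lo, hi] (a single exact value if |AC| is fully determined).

|AB| ∈ [16, 35]
|BC| ∈ {2}
|AC| ∈ [14, 37]

|AC| ∈ [14, 37]  (≈ [14.0000, 37.0000])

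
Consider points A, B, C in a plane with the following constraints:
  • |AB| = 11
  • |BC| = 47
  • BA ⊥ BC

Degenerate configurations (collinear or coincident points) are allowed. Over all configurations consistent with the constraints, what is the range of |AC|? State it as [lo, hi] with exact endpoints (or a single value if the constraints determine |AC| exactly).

|AC| = √(2330)  (≈ 48.2701)

|AB| ∈ {11}
|BC| ∈ {47}
|AC| ∈ {√(2330)}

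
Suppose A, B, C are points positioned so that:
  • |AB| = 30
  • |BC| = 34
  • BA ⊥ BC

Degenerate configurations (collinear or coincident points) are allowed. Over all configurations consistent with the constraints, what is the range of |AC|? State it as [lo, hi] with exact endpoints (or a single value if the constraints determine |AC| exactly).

|AC| = 2·√(514)  (≈ 45.3431)

|AB| ∈ {30}
|BC| ∈ {34}
|AC| ∈ {2·√(514)}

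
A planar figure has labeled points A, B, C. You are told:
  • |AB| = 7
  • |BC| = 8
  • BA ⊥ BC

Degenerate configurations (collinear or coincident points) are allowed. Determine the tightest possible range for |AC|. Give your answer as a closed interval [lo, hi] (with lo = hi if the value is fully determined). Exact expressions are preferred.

|AC| = √(113)  (≈ 10.6301)

|AB| ∈ {7}
|BC| ∈ {8}
|AC| ∈ {√(113)}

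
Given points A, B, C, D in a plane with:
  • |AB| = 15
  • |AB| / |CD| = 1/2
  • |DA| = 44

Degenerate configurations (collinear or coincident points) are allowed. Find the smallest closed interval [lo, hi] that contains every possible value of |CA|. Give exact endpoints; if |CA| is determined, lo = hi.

|CA| ∈ [14, 74]  (≈ [14.0000, 74.0000])

|AB| ∈ {15}
|AD| ∈ {44}
|CD| ∈ {30}
|BD| ∈ [29, 59]
|AC| ∈ [14, 74]
|BC| ∈ [0, 89]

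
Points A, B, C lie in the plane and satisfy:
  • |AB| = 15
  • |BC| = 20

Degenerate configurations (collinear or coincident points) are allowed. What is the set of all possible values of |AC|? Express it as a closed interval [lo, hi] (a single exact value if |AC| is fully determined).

|AB| ∈ {15}
|BC| ∈ {20}
|AC| ∈ [5, 35]

|AC| ∈ [5, 35]  (≈ [5.0000, 35.0000])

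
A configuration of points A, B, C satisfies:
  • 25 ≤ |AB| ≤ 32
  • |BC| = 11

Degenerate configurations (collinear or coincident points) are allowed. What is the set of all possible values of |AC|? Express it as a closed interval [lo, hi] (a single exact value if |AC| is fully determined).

|AB| ∈ [25, 32]
|BC| ∈ {11}
|AC| ∈ [14, 43]

|AC| ∈ [14, 43]  (≈ [14.0000, 43.0000])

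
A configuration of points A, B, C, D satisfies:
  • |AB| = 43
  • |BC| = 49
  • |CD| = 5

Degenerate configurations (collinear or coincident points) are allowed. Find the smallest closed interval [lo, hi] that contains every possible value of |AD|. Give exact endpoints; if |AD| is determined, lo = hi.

|AB| ∈ {43}
|BC| ∈ {49}
|CD| ∈ {5}
|AC| ∈ [6, 92]
|BD| ∈ [44, 54]
|AD| ∈ [1, 97]

|AD| ∈ [1, 97]  (≈ [1.0000, 97.0000])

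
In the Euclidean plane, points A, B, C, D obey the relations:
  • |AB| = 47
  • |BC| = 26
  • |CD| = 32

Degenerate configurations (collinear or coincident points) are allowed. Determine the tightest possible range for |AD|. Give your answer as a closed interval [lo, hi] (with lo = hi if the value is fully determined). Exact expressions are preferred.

|AB| ∈ {47}
|BC| ∈ {26}
|CD| ∈ {32}
|AC| ∈ [21, 73]
|BD| ∈ [6, 58]
|AD| ∈ [0, 105]

|AD| ∈ [0, 105]  (≈ [0.0000, 105.0000])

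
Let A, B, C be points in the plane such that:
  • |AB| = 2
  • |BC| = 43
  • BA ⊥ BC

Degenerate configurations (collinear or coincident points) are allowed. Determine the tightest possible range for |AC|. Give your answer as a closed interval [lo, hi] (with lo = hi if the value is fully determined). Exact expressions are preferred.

|AB| ∈ {2}
|BC| ∈ {43}
|AC| ∈ {√(1853)}

|AC| = √(1853)  (≈ 43.0465)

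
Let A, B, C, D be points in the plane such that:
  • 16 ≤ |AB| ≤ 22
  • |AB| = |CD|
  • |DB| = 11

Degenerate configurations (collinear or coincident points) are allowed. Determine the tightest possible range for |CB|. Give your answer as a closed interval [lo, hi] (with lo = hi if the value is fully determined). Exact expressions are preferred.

|CB| ∈ [5, 33]  (≈ [5.0000, 33.0000])

|AB| ∈ [16, 22]
|BD| ∈ {11}
|CD| ∈ [16, 22]
|AD| ∈ [5, 33]
|BC| ∈ [5, 33]
|AC| ∈ [0, 55]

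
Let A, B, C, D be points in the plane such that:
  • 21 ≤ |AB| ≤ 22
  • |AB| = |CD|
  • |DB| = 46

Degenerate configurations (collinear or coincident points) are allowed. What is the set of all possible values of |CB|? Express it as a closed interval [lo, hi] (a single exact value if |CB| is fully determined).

|AB| ∈ [21, 22]
|BD| ∈ {46}
|CD| ∈ [21, 22]
|AD| ∈ [24, 68]
|BC| ∈ [24, 68]
|AC| ∈ [2, 90]

|CB| ∈ [24, 68]  (≈ [24.0000, 68.0000])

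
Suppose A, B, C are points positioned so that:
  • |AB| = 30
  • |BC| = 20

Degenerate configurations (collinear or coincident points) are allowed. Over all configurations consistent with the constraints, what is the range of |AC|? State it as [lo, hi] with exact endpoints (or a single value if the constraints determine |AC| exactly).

|AC| ∈ [10, 50]  (≈ [10.0000, 50.0000])

|AB| ∈ {30}
|BC| ∈ {20}
|AC| ∈ [10, 50]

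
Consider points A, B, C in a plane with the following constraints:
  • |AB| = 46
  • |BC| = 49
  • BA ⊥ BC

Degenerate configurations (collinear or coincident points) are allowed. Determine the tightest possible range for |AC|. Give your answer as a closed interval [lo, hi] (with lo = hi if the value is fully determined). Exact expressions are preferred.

|AC| = √(4517)  (≈ 67.2086)

|AB| ∈ {46}
|BC| ∈ {49}
|AC| ∈ {√(4517)}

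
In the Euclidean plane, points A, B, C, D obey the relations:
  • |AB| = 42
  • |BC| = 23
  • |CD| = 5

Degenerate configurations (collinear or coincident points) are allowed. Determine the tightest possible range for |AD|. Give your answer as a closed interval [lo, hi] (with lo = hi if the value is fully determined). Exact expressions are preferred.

|AD| ∈ [14, 70]  (≈ [14.0000, 70.0000])

|AB| ∈ {42}
|BC| ∈ {23}
|CD| ∈ {5}
|AC| ∈ [19, 65]
|BD| ∈ [18, 28]
|AD| ∈ [14, 70]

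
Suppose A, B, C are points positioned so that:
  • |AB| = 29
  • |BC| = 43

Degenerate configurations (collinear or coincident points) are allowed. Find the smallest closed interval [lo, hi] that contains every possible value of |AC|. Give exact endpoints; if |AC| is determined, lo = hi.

|AB| ∈ {29}
|BC| ∈ {43}
|AC| ∈ [14, 72]

|AC| ∈ [14, 72]  (≈ [14.0000, 72.0000])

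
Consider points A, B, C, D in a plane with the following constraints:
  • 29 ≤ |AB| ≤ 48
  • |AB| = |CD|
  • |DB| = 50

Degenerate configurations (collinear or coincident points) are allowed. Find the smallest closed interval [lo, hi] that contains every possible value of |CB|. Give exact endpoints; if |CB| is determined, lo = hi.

|AB| ∈ [29, 48]
|BD| ∈ {50}
|CD| ∈ [29, 48]
|AD| ∈ [2, 98]
|BC| ∈ [2, 98]
|AC| ∈ [0, 146]

|CB| ∈ [2, 98]  (≈ [2.0000, 98.0000])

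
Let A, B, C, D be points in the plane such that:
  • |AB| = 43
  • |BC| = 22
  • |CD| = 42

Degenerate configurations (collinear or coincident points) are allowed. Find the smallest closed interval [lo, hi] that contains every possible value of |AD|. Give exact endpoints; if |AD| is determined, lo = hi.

|AD| ∈ [0, 107]  (≈ [0.0000, 107.0000])

|AB| ∈ {43}
|BC| ∈ {22}
|CD| ∈ {42}
|AC| ∈ [21, 65]
|BD| ∈ [20, 64]
|AD| ∈ [0, 107]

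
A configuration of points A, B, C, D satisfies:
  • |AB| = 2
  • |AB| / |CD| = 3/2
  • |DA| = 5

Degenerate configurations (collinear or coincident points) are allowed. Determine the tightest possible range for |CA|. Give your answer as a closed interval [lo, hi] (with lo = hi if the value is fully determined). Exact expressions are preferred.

|CA| ∈ [11/3, 19/3]  (≈ [3.6667, 6.3333])

|AB| ∈ {2}
|AD| ∈ {5}
|CD| ∈ {4/3}
|BD| ∈ [3, 7]
|AC| ∈ [11/3, 19/3]
|BC| ∈ [5/3, 25/3]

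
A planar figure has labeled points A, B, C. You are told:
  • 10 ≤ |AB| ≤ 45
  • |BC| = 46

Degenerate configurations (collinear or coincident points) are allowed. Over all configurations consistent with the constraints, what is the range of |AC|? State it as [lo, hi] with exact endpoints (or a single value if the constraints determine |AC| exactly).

|AB| ∈ [10, 45]
|BC| ∈ {46}
|AC| ∈ [1, 91]

|AC| ∈ [1, 91]  (≈ [1.0000, 91.0000])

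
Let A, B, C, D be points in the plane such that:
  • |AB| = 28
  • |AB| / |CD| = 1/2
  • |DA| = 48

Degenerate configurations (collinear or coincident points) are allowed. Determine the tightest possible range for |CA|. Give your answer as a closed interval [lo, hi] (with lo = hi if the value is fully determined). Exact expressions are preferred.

|AB| ∈ {28}
|AD| ∈ {48}
|CD| ∈ {56}
|BD| ∈ [20, 76]
|AC| ∈ [8, 104]
|BC| ∈ [0, 132]

|CA| ∈ [8, 104]  (≈ [8.0000, 104.0000])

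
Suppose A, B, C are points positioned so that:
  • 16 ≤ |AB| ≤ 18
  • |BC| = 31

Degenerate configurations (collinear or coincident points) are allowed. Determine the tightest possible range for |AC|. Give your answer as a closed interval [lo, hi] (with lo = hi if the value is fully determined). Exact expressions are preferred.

|AC| ∈ [13, 49]  (≈ [13.0000, 49.0000])

|AB| ∈ [16, 18]
|BC| ∈ {31}
|AC| ∈ [13, 49]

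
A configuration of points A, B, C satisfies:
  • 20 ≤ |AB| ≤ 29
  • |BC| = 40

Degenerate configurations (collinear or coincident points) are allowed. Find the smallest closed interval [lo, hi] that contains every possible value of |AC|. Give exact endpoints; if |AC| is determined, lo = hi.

|AB| ∈ [20, 29]
|BC| ∈ {40}
|AC| ∈ [11, 69]

|AC| ∈ [11, 69]  (≈ [11.0000, 69.0000])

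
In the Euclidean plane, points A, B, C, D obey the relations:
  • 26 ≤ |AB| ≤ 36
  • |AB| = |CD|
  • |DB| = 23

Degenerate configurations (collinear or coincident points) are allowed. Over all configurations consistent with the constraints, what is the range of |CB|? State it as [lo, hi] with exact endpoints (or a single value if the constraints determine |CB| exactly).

|AB| ∈ [26, 36]
|BD| ∈ {23}
|CD| ∈ [26, 36]
|AD| ∈ [3, 59]
|BC| ∈ [3, 59]
|AC| ∈ [0, 95]

|CB| ∈ [3, 59]  (≈ [3.0000, 59.0000])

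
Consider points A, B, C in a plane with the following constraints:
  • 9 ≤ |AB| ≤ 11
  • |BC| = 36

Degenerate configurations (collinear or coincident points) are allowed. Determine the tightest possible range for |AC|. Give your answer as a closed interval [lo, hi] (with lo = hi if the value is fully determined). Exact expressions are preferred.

|AB| ∈ [9, 11]
|BC| ∈ {36}
|AC| ∈ [25, 47]

|AC| ∈ [25, 47]  (≈ [25.0000, 47.0000])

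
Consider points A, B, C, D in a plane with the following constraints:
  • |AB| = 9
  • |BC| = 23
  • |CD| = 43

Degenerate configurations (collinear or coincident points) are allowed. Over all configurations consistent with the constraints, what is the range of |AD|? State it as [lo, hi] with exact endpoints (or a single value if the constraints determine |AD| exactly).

|AB| ∈ {9}
|BC| ∈ {23}
|CD| ∈ {43}
|AC| ∈ [14, 32]
|BD| ∈ [20, 66]
|AD| ∈ [11, 75]

|AD| ∈ [11, 75]  (≈ [11.0000, 75.0000])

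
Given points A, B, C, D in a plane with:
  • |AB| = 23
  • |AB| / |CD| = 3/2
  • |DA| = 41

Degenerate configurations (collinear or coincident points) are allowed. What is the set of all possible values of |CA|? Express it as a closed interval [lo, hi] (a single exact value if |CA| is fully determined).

|AB| ∈ {23}
|AD| ∈ {41}
|CD| ∈ {46/3}
|BD| ∈ [18, 64]
|AC| ∈ [77/3, 169/3]
|BC| ∈ [8/3, 238/3]

|CA| ∈ [77/3, 169/3]  (≈ [25.6667, 56.3333])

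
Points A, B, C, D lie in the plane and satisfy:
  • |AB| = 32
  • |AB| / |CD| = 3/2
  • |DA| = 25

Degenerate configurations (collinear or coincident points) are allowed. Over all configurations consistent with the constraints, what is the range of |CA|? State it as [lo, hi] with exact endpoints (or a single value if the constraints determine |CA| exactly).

|CA| ∈ [11/3, 139/3]  (≈ [3.6667, 46.3333])

|AB| ∈ {32}
|AD| ∈ {25}
|CD| ∈ {64/3}
|BD| ∈ [7, 57]
|AC| ∈ [11/3, 139/3]
|BC| ∈ [0, 235/3]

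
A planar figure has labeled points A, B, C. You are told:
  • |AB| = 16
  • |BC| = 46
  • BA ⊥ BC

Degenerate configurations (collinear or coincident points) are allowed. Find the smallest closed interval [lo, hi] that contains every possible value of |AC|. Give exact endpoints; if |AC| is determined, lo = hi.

|AB| ∈ {16}
|BC| ∈ {46}
|AC| ∈ {2·√(593)}

|AC| = 2·√(593)  (≈ 48.7032)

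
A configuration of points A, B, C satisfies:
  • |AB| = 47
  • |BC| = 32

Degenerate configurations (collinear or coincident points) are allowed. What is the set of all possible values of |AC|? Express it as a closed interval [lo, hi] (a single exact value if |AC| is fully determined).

|AC| ∈ [15, 79]  (≈ [15.0000, 79.0000])

|AB| ∈ {47}
|BC| ∈ {32}
|AC| ∈ [15, 79]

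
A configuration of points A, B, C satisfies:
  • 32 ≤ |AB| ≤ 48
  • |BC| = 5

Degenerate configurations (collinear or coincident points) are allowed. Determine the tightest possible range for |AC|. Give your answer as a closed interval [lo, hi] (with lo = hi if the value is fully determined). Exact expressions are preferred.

|AC| ∈ [27, 53]  (≈ [27.0000, 53.0000])

|AB| ∈ [32, 48]
|BC| ∈ {5}
|AC| ∈ [27, 53]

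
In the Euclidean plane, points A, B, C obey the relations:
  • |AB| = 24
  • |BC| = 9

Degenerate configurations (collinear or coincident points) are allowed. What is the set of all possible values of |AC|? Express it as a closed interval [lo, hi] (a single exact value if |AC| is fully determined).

|AC| ∈ [15, 33]  (≈ [15.0000, 33.0000])

|AB| ∈ {24}
|BC| ∈ {9}
|AC| ∈ [15, 33]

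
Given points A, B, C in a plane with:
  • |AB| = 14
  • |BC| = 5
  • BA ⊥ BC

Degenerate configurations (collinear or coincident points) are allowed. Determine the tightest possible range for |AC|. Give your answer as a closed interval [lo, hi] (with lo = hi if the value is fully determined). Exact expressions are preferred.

|AB| ∈ {14}
|BC| ∈ {5}
|AC| ∈ {√(221)}

|AC| = √(221)  (≈ 14.8661)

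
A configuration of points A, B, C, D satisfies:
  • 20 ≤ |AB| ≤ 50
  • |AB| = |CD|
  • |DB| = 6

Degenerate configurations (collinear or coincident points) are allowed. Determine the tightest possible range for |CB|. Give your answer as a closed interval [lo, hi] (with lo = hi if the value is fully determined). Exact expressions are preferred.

|AB| ∈ [20, 50]
|BD| ∈ {6}
|CD| ∈ [20, 50]
|AD| ∈ [14, 56]
|BC| ∈ [14, 56]
|AC| ∈ [0, 106]

|CB| ∈ [14, 56]  (≈ [14.0000, 56.0000])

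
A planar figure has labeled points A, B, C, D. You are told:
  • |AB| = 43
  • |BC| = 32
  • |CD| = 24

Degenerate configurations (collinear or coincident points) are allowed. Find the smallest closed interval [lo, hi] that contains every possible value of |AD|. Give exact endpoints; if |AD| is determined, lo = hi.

|AD| ∈ [0, 99]  (≈ [0.0000, 99.0000])

|AB| ∈ {43}
|BC| ∈ {32}
|CD| ∈ {24}
|AC| ∈ [11, 75]
|BD| ∈ [8, 56]
|AD| ∈ [0, 99]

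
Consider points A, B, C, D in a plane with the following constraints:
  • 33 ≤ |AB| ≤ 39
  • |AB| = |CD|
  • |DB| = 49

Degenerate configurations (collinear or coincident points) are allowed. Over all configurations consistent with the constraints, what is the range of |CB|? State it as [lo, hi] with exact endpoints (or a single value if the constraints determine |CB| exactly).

|CB| ∈ [10, 88]  (≈ [10.0000, 88.0000])

|AB| ∈ [33, 39]
|BD| ∈ {49}
|CD| ∈ [33, 39]
|AD| ∈ [10, 88]
|BC| ∈ [10, 88]
|AC| ∈ [0, 127]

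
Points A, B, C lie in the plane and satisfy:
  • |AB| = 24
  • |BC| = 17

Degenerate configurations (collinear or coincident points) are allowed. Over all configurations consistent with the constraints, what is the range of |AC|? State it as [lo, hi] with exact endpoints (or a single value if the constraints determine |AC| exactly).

|AB| ∈ {24}
|BC| ∈ {17}
|AC| ∈ [7, 41]

|AC| ∈ [7, 41]  (≈ [7.0000, 41.0000])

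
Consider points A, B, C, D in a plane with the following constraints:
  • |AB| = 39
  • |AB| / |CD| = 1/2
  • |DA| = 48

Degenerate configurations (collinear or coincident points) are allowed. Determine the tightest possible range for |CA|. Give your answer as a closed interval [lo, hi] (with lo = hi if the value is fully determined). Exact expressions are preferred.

|CA| ∈ [30, 126]  (≈ [30.0000, 126.0000])

|AB| ∈ {39}
|AD| ∈ {48}
|CD| ∈ {78}
|BD| ∈ [9, 87]
|AC| ∈ [30, 126]
|BC| ∈ [0, 165]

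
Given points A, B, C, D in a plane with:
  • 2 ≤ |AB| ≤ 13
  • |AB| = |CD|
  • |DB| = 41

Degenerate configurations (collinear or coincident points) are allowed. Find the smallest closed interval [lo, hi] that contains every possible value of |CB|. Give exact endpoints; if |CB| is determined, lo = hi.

|CB| ∈ [28, 54]  (≈ [28.0000, 54.0000])

|AB| ∈ [2, 13]
|BD| ∈ {41}
|CD| ∈ [2, 13]
|AD| ∈ [28, 54]
|BC| ∈ [28, 54]
|AC| ∈ [15, 67]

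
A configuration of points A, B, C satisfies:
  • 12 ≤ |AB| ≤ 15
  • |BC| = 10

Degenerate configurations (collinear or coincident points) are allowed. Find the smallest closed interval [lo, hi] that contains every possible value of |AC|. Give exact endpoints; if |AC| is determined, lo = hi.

|AB| ∈ [12, 15]
|BC| ∈ {10}
|AC| ∈ [2, 25]

|AC| ∈ [2, 25]  (≈ [2.0000, 25.0000])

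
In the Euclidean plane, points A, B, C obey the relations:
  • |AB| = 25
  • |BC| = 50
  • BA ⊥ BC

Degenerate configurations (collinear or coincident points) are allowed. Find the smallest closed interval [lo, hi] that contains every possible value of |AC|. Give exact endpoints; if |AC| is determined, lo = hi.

|AC| = 25·√(5)  (≈ 55.9017)

|AB| ∈ {25}
|BC| ∈ {50}
|AC| ∈ {25·√(5)}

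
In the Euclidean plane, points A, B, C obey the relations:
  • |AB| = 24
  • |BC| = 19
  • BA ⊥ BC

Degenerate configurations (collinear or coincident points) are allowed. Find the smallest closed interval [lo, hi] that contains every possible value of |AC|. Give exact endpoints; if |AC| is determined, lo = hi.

|AC| = √(937)  (≈ 30.6105)

|AB| ∈ {24}
|BC| ∈ {19}
|AC| ∈ {√(937)}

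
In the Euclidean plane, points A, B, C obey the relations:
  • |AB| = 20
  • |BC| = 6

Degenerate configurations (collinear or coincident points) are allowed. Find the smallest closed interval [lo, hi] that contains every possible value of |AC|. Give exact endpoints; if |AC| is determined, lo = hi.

|AC| ∈ [14, 26]  (≈ [14.0000, 26.0000])

|AB| ∈ {20}
|BC| ∈ {6}
|AC| ∈ [14, 26]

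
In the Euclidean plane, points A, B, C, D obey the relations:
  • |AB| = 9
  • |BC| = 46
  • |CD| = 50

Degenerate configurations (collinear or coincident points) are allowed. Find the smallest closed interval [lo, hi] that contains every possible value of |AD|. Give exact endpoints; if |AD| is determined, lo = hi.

|AD| ∈ [0, 105]  (≈ [0.0000, 105.0000])

|AB| ∈ {9}
|BC| ∈ {46}
|CD| ∈ {50}
|AC| ∈ [37, 55]
|BD| ∈ [4, 96]
|AD| ∈ [0, 105]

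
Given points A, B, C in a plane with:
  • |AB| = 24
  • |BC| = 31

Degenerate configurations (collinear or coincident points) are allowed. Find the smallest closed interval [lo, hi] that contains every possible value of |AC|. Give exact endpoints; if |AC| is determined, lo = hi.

|AC| ∈ [7, 55]  (≈ [7.0000, 55.0000])

|AB| ∈ {24}
|BC| ∈ {31}
|AC| ∈ [7, 55]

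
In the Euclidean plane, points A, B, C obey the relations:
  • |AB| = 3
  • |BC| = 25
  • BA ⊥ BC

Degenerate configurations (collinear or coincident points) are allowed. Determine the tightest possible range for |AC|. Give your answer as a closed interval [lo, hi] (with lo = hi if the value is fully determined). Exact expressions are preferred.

|AC| = √(634)  (≈ 25.1794)

|AB| ∈ {3}
|BC| ∈ {25}
|AC| ∈ {√(634)}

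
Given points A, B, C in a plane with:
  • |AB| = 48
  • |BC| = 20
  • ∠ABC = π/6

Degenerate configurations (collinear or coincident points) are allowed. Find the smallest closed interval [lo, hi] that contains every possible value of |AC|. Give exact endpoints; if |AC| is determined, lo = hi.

|AB| ∈ {48}
|BC| ∈ {20}
|AC| ∈ {4·√(169 - 60·√(3))}

|AC| = 4·√(169 - 60·√(3))  (≈ 32.2681)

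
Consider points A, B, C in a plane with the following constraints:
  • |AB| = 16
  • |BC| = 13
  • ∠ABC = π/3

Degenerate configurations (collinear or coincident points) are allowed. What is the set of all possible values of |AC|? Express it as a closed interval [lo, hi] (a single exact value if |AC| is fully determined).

|AB| ∈ {16}
|BC| ∈ {13}
|AC| ∈ {√(217)}

|AC| = √(217)  (≈ 14.7309)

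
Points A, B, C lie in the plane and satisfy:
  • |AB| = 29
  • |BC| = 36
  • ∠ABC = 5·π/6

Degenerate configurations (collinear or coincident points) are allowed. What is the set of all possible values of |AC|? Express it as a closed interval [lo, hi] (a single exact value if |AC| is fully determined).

|AC| = √(1044·√(3) + 2137)  (≈ 62.8113)

|AB| ∈ {29}
|BC| ∈ {36}
|AC| ∈ {√(1044·√(3) + 2137)}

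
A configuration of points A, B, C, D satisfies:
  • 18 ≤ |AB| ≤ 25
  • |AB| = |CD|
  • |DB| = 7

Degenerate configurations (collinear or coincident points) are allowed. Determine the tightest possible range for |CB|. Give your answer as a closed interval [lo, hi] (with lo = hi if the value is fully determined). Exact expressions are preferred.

|AB| ∈ [18, 25]
|BD| ∈ {7}
|CD| ∈ [18, 25]
|AD| ∈ [11, 32]
|BC| ∈ [11, 32]
|AC| ∈ [0, 57]

|CB| ∈ [11, 32]  (≈ [11.0000, 32.0000])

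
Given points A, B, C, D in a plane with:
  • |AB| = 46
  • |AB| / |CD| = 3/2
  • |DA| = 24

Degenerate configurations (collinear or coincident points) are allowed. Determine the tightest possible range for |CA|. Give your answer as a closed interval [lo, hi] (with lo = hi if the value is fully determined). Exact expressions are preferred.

|AB| ∈ {46}
|AD| ∈ {24}
|CD| ∈ {92/3}
|BD| ∈ [22, 70]
|AC| ∈ [20/3, 164/3]
|BC| ∈ [0, 302/3]

|CA| ∈ [20/3, 164/3]  (≈ [6.6667, 54.6667])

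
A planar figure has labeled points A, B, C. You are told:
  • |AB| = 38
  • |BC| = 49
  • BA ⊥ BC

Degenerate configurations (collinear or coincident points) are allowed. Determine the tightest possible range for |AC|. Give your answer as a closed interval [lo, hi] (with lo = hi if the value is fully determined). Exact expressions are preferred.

|AC| = √(3845)  (≈ 62.0081)

|AB| ∈ {38}
|BC| ∈ {49}
|AC| ∈ {√(3845)}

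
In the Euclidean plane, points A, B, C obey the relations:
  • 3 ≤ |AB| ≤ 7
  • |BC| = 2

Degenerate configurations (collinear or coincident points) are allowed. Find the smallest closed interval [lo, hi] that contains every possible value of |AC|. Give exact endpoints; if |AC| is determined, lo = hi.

|AB| ∈ [3, 7]
|BC| ∈ {2}
|AC| ∈ [1, 9]

|AC| ∈ [1, 9]  (≈ [1.0000, 9.0000])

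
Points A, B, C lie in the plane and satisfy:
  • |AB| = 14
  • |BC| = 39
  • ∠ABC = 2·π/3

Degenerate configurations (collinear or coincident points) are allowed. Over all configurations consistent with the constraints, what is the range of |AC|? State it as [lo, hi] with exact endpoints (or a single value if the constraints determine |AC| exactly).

|AC| = √(2263)  (≈ 47.5710)

|AB| ∈ {14}
|BC| ∈ {39}
|AC| ∈ {√(2263)}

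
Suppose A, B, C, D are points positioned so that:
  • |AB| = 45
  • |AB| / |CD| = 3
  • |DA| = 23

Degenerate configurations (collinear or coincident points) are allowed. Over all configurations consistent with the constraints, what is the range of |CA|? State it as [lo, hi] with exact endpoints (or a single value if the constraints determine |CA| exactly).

|CA| ∈ [8, 38]  (≈ [8.0000, 38.0000])

|AB| ∈ {45}
|AD| ∈ {23}
|CD| ∈ {15}
|BD| ∈ [22, 68]
|AC| ∈ [8, 38]
|BC| ∈ [7, 83]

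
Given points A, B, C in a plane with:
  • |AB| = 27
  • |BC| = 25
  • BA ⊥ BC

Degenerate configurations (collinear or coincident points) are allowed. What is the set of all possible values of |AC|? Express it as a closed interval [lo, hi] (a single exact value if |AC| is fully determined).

|AC| = √(1354)  (≈ 36.7967)

|AB| ∈ {27}
|BC| ∈ {25}
|AC| ∈ {√(1354)}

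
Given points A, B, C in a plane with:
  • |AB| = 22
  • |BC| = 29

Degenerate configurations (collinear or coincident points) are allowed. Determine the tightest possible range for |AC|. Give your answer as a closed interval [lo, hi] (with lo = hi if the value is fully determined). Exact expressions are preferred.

|AC| ∈ [7, 51]  (≈ [7.0000, 51.0000])

|AB| ∈ {22}
|BC| ∈ {29}
|AC| ∈ [7, 51]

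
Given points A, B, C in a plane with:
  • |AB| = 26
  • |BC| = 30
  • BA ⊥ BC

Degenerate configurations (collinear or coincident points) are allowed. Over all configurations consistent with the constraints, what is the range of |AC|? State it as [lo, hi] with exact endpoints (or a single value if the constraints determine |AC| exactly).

|AB| ∈ {26}
|BC| ∈ {30}
|AC| ∈ {2·√(394)}

|AC| = 2·√(394)  (≈ 39.6989)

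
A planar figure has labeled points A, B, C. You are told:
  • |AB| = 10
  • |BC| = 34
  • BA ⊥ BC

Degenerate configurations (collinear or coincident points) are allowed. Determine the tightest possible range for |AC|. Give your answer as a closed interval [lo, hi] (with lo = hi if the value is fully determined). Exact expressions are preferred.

|AC| = 2·√(314)  (≈ 35.4401)

|AB| ∈ {10}
|BC| ∈ {34}
|AC| ∈ {2·√(314)}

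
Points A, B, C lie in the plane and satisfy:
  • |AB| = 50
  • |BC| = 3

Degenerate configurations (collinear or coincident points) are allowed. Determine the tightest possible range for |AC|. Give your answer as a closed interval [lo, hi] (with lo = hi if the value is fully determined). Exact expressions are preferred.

|AB| ∈ {50}
|BC| ∈ {3}
|AC| ∈ [47, 53]

|AC| ∈ [47, 53]  (≈ [47.0000, 53.0000])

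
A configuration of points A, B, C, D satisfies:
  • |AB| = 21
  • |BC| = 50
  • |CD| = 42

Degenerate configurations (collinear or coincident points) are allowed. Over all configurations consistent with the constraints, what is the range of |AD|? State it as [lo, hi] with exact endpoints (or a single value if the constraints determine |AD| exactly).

|AB| ∈ {21}
|BC| ∈ {50}
|CD| ∈ {42}
|AC| ∈ [29, 71]
|BD| ∈ [8, 92]
|AD| ∈ [0, 113]

|AD| ∈ [0, 113]  (≈ [0.0000, 113.0000])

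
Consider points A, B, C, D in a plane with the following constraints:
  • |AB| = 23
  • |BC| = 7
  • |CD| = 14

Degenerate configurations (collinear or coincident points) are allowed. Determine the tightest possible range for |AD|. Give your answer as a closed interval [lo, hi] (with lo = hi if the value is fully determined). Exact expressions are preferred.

|AD| ∈ [2, 44]  (≈ [2.0000, 44.0000])

|AB| ∈ {23}
|BC| ∈ {7}
|CD| ∈ {14}
|AC| ∈ [16, 30]
|BD| ∈ [7, 21]
|AD| ∈ [2, 44]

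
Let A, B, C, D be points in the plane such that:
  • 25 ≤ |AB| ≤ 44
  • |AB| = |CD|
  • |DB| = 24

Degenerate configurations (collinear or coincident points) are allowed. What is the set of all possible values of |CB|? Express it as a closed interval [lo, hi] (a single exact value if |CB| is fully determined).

|CB| ∈ [1, 68]  (≈ [1.0000, 68.0000])

|AB| ∈ [25, 44]
|BD| ∈ {24}
|CD| ∈ [25, 44]
|AD| ∈ [1, 68]
|BC| ∈ [1, 68]
|AC| ∈ [0, 112]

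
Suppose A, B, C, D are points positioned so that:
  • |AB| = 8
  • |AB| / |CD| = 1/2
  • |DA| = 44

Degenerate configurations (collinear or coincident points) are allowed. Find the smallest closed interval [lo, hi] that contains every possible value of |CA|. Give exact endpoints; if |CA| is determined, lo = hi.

|CA| ∈ [28, 60]  (≈ [28.0000, 60.0000])

|AB| ∈ {8}
|AD| ∈ {44}
|CD| ∈ {16}
|BD| ∈ [36, 52]
|AC| ∈ [28, 60]
|BC| ∈ [20, 68]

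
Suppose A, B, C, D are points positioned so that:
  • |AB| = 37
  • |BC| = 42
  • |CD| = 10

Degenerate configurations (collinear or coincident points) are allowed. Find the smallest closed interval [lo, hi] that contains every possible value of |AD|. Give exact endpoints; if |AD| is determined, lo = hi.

|AB| ∈ {37}
|BC| ∈ {42}
|CD| ∈ {10}
|AC| ∈ [5, 79]
|BD| ∈ [32, 52]
|AD| ∈ [0, 89]

|AD| ∈ [0, 89]  (≈ [0.0000, 89.0000])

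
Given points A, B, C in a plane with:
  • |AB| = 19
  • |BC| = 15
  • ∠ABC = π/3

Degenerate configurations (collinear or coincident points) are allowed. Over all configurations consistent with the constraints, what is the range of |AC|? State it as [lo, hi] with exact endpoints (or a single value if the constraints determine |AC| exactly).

|AC| = √(301)  (≈ 17.3494)

|AB| ∈ {19}
|BC| ∈ {15}
|AC| ∈ {√(301)}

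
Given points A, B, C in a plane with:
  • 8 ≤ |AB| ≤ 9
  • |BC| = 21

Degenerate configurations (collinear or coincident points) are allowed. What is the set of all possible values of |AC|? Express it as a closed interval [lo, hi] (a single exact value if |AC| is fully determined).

|AC| ∈ [12, 30]  (≈ [12.0000, 30.0000])

|AB| ∈ [8, 9]
|BC| ∈ {21}
|AC| ∈ [12, 30]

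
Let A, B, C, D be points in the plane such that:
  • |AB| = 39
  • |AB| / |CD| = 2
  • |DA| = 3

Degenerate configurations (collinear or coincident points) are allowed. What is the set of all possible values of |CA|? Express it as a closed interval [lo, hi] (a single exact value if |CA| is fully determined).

|AB| ∈ {39}
|AD| ∈ {3}
|CD| ∈ {39/2}
|BD| ∈ [36, 42]
|AC| ∈ [33/2, 45/2]
|BC| ∈ [33/2, 123/2]

|CA| ∈ [33/2, 45/2]  (≈ [16.5000, 22.5000])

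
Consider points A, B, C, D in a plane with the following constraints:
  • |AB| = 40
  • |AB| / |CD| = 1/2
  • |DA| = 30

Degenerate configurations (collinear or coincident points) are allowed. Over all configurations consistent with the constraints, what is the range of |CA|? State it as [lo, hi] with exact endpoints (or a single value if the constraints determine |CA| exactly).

|CA| ∈ [50, 110]  (≈ [50.0000, 110.0000])

|AB| ∈ {40}
|AD| ∈ {30}
|CD| ∈ {80}
|BD| ∈ [10, 70]
|AC| ∈ [50, 110]
|BC| ∈ [10, 150]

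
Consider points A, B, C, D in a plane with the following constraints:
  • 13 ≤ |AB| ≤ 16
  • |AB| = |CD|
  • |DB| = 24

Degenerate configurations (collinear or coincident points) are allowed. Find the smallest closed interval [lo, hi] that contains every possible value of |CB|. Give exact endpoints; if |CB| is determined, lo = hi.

|CB| ∈ [8, 40]  (≈ [8.0000, 40.0000])

|AB| ∈ [13, 16]
|BD| ∈ {24}
|CD| ∈ [13, 16]
|AD| ∈ [8, 40]
|BC| ∈ [8, 40]
|AC| ∈ [0, 56]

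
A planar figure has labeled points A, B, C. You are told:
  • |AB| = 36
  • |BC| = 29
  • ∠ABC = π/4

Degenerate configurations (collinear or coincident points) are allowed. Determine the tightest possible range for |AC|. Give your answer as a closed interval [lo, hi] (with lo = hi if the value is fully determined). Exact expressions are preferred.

|AB| ∈ {36}
|BC| ∈ {29}
|AC| ∈ {√(2137 - 1044·√(2))}

|AC| = √(2137 - 1044·√(2))  (≈ 25.7014)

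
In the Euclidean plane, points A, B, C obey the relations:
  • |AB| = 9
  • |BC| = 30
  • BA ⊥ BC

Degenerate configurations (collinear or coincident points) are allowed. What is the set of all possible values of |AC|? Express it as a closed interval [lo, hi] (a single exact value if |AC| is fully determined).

|AB| ∈ {9}
|BC| ∈ {30}
|AC| ∈ {3·√(109)}

|AC| = 3·√(109)  (≈ 31.3209)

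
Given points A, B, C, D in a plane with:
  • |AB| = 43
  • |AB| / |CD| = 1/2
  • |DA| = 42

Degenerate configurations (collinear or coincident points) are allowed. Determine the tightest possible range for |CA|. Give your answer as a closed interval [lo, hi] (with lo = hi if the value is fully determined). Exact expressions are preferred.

|AB| ∈ {43}
|AD| ∈ {42}
|CD| ∈ {86}
|BD| ∈ [1, 85]
|AC| ∈ [44, 128]
|BC| ∈ [1, 171]

|CA| ∈ [44, 128]  (≈ [44.0000, 128.0000])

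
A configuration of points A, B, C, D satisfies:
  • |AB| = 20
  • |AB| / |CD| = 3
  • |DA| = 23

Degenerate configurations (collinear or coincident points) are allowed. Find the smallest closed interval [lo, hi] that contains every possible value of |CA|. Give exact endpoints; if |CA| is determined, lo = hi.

|CA| ∈ [49/3, 89/3]  (≈ [16.3333, 29.6667])

|AB| ∈ {20}
|AD| ∈ {23}
|CD| ∈ {20/3}
|BD| ∈ [3, 43]
|AC| ∈ [49/3, 89/3]
|BC| ∈ [0, 149/3]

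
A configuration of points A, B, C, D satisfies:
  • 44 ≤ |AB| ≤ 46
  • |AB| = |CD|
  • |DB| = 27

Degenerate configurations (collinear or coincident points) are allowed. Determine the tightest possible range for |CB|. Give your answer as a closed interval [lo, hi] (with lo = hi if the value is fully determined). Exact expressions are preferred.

|AB| ∈ [44, 46]
|BD| ∈ {27}
|CD| ∈ [44, 46]
|AD| ∈ [17, 73]
|BC| ∈ [17, 73]
|AC| ∈ [0, 119]

|CB| ∈ [17, 73]  (≈ [17.0000, 73.0000])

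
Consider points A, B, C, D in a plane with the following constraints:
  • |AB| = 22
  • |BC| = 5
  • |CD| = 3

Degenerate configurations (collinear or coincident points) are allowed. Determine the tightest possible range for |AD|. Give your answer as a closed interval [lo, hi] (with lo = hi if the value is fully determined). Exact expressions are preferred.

|AD| ∈ [14, 30]  (≈ [14.0000, 30.0000])

|AB| ∈ {22}
|BC| ∈ {5}
|CD| ∈ {3}
|AC| ∈ [17, 27]
|BD| ∈ [2, 8]
|AD| ∈ [14, 30]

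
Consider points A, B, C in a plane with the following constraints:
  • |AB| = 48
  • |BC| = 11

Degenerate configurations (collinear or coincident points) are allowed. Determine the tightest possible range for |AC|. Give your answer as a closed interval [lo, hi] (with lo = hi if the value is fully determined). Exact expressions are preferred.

|AC| ∈ [37, 59]  (≈ [37.0000, 59.0000])

|AB| ∈ {48}
|BC| ∈ {11}
|AC| ∈ [37, 59]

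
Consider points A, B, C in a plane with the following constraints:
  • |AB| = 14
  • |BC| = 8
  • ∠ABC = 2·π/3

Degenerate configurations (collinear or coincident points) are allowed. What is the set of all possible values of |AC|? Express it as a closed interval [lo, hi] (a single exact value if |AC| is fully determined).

|AC| = 2·√(93)  (≈ 19.2873)

|AB| ∈ {14}
|BC| ∈ {8}
|AC| ∈ {2·√(93)}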